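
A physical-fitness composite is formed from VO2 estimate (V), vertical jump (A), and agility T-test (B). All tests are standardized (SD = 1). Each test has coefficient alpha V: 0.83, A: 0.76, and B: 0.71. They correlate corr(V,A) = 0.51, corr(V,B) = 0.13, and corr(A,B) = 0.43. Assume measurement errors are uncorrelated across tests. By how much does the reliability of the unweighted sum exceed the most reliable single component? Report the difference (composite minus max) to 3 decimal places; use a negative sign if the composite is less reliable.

0.034

Var(sum) = 3 + 2.14 = 5.14; true-score variance = 2.3 + 2.14 = 4.44; composite reliability = 0.8638.
Max component reliability = 0.8300.
Difference = 0.8638 − 0.8300 = 0.034.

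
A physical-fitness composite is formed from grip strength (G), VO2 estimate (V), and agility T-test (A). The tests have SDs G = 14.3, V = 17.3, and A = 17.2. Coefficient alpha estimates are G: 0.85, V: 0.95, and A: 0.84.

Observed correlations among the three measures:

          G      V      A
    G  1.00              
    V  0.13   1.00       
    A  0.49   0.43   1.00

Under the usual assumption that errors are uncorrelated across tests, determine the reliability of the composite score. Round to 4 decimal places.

0.9317

Var(G+V+A) = 14.3² + 17.3² + 17.2² + 2·[14.3·17.3·0.13 + 14.3·17.2·0.49 + 17.3·17.2·0.43] = 799.62 + 561.264 = 1360.88.
Because errors are independent across components, Cov(Tᵢ,Tⱼ) = Cov(Xᵢ,Xⱼ); the off-diagonal part of the true-score variance is the same as above.
True-score variance = [14.3²·0.85 + 17.3²·0.95 + 17.2²·0.84] + 561.264 = 706.648 + 561.264 = 1267.91.
Reliability = 1267.91 / 1360.88 = 0.9317.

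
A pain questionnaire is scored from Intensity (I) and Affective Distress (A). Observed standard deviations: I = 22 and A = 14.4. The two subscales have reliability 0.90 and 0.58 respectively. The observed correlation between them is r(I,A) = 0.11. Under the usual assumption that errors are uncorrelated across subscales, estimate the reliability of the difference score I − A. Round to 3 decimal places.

0.782

Var(I−A) = 22² + 14.4² − 2·22·14.4·0.11 = 691.36 − 69.696 = 621.664.
With uncorrelated errors the cross-covariances are all true-score covariance, so they carry over unchanged; only the diagonal terms shrink to ρᵢσᵢ².
True-score variance = [22²·0.90 + 14.4²·0.58] − 69.696 = 555.869 − 69.696 = 486.173.
Reliability = 486.173 / 621.664 = 0.782.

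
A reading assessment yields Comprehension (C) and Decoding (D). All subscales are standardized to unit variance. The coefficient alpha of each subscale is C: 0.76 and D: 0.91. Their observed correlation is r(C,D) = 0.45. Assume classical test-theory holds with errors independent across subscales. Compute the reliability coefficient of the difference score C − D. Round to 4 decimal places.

0.7000

Var(C−D) = 1 + 1 − 2·0.45 = 2 − 0.9 = 1.1.
Because errors are independent across components, Cov(Tᵢ,Tⱼ) = Cov(Xᵢ,Xⱼ); the off-diagonal part of the true-score variance is the same as above.
True-score variance = [0.76 + 0.91] − 0.9 = 1.67 − 0.9 = 0.77.
Reliability = 0.77 / 1.1 = 0.7000.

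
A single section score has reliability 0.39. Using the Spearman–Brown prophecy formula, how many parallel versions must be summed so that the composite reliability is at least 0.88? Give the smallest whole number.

12

k ≥ ρ*(1−ρ₁)/(ρ₁(1−ρ*)) = 0.88·0.61 / (0.39·0.12) = 11.470.
Smallest integer k = 12.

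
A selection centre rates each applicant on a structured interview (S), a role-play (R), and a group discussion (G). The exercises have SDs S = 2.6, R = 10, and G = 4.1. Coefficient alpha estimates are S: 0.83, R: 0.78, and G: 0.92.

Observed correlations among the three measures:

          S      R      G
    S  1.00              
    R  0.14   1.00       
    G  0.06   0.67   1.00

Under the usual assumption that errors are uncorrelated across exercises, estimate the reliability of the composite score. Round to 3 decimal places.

Var(S+R+G) = 2.6² + 10² + 4.1² + 2·[2.6·10·0.14 + 2.6·4.1·0.06 + 10·4.1·0.67] = 123.57 + 63.4992 = 187.069.
With uncorrelated errors the cross-covariances are all true-score covariance, so they carry over unchanged; only the diagonal terms shrink to ρᵢσᵢ².
True-score variance = [2.6²·0.83 + 10²·0.78 + 4.1²·0.92] + 63.4992 = 99.076 + 63.4992 = 162.575.
Reliability = 162.575 / 187.069 = 0.869.

0.869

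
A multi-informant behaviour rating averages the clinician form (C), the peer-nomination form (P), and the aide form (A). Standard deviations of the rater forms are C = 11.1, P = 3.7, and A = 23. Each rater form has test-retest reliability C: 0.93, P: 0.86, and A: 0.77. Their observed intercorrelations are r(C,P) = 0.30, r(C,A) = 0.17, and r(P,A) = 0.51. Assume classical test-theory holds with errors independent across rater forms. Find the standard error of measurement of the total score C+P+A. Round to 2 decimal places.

Var(total) = 665.9 + 198.246 = 864.146.
True-score variance = 533.689 + 198.246 = 731.935, so reliability = 0.8470.
Error variance = 864.146 − 731.935 = 132.211; SEM = √132.211 = 11.50.

11.50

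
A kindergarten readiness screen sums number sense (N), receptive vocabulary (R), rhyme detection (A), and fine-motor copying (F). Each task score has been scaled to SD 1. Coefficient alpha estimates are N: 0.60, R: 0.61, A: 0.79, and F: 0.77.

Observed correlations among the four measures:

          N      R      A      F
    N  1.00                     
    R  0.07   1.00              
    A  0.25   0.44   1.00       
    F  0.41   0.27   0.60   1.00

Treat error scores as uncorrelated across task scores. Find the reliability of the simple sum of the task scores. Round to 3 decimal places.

Var(N+R+A+F) = 4 + 2·[0.07 + 0.25 + 0.41 + 0.44 + 0.27 + 0.60] = 4 + 4.08 = 8.08.
Under uncorrelated errors the observed covariances equal the true-score covariances, so only the own-variance terms attenuate.
True-score variance = [0.60 + 0.61 + 0.79 + 0.77] + 4.08 = 2.77 + 4.08 = 6.85.
Reliability = 6.85 / 8.08 = 0.848.

0.848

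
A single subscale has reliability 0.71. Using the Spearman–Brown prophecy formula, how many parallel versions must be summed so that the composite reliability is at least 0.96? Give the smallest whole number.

10

k ≥ ρ*(1−ρ₁)/(ρ₁(1−ρ*)) = 0.96·0.29 / (0.71·0.04) = 9.803.
Smallest integer k = 10.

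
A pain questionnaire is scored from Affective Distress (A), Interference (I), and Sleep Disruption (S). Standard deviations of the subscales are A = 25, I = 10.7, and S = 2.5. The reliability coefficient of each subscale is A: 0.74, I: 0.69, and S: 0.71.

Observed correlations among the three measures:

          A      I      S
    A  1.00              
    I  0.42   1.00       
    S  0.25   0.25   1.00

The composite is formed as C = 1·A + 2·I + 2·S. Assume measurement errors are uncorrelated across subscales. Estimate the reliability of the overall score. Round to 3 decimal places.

0.814

Var(C) = 25² + 2²·10.7² + 2²·2.5² + 2·[2·25·10.7·0.42 + 2·25·2.5·0.25 + 4·10.7·2.5·0.25] = 1107.96 + 565.4 = 1673.36.
With uncorrelated errors the cross-covariances are all true-score covariance, so they carry over unchanged; only the diagonal terms shrink to ρᵢσᵢ².
True-score variance = [25²·0.74 + 2²·10.7²·0.69 + 2²·2.5²·0.71] + 565.4 = 796.242 + 565.4 = 1361.64.
Reliability = 1361.64 / 1673.36 = 0.814.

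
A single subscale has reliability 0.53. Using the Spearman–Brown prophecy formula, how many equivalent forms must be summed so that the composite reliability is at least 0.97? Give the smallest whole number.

29

k ≥ ρ*(1−ρ₁)/(ρ₁(1−ρ*)) = 0.97·0.47 / (0.53·0.03) = 28.673.
Smallest integer k = 29.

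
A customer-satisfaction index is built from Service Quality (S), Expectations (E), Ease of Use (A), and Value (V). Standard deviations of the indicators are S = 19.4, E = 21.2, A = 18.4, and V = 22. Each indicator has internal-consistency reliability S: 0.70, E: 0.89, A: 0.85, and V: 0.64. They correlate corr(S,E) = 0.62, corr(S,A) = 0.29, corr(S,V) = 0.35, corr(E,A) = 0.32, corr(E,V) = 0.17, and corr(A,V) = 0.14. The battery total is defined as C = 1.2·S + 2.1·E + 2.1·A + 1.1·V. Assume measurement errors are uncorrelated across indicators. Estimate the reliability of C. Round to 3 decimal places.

0.904

Var(C) = 1.2²·19.4² + 2.1²·21.2² + 2.1²·18.4² + 1.1²·22² + 2·[2.52·19.4·21.2·0.62 + 2.52·19.4·18.4·0.29 + 1.32·19.4·22·0.35 + 4.41·21.2·18.4·0.32 + 2.31·21.2·22·0.17 + 2.31·18.4·22·0.14] = 4602.68 + 3930.36 = 8533.04.
Under uncorrelated errors the observed covariances equal the true-score covariances, so only the own-variance terms attenuate.
True-score variance = [1.2²·19.4²·0.70 + 2.1²·21.2²·0.89 + 2.1²·18.4²·0.85 + 1.1²·22²·0.64] + 3930.36 = 3787.28 + 3930.36 = 7717.64.
Reliability = 7717.64 / 8533.04 = 0.904.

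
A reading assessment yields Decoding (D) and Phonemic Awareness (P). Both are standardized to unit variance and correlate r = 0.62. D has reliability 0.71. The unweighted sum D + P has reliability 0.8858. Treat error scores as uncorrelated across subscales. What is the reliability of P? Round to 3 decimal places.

0.920

Var(D+P) = 2 + 2·0.62 = 3.240.
True-score variance = ρ_D + ρ_P + 2·0.62, so 0.8858 = (0.71 + ρ_P + 1.24) / 3.240.
ρ_P = 0.8858·3.240 − 0.71 − 1.24 = 0.920.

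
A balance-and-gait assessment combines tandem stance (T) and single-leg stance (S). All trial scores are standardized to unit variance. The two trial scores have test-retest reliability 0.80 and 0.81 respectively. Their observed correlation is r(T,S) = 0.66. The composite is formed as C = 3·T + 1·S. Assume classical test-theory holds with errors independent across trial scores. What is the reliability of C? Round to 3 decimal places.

0.857

Var(C) = 3² + 1 + 2·[3·0.66] = 10 + 3.96 = 13.96.
Under uncorrelated errors the observed covariances equal the true-score covariances, so only the own-variance terms attenuate.
True-score variance = [3²·0.80 + 0.81] + 3.96 = 8.01 + 3.96 = 11.97.
Reliability = 11.97 / 13.96 = 0.857.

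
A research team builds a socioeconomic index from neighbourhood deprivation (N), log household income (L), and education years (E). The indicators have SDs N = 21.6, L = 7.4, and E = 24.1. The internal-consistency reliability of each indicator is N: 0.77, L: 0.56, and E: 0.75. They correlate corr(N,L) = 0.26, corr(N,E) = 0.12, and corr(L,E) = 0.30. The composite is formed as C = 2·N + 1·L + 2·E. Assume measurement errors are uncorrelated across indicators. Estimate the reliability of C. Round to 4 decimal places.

0.7982

Var(C) = 2²·21.6² + 7.4² + 2²·24.1² + 2·[2·21.6·7.4·0.26 + 4·21.6·24.1·0.12 + 2·7.4·24.1·0.30] = 4244.24 + 879.979 = 5124.22.
With uncorrelated errors the cross-covariances are all true-score covariance, so they carry over unchanged; only the diagonal terms shrink to ρᵢσᵢ².
True-score variance = [2²·21.6²·0.77 + 7.4²·0.56 + 2²·24.1²·0.75] + 879.979 = 3210.1 + 879.979 = 4090.08.
Reliability = 4090.08 / 5124.22 = 0.7982.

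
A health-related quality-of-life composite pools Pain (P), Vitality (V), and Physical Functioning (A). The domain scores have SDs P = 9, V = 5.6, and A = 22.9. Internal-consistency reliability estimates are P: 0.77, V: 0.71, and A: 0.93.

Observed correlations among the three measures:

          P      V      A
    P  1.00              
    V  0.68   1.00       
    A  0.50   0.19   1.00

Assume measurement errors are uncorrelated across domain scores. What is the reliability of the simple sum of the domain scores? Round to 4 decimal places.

Var(P+V+A) = 9² + 5.6² + 22.9² + 2·[9·5.6·0.68 + 9·22.9·0.50 + 5.6·22.9·0.19] = 636.77 + 323.375 = 960.145.
With uncorrelated errors the cross-covariances are all true-score covariance, so they carry over unchanged; only the diagonal terms shrink to ρᵢσᵢ².
True-score variance = [9²·0.77 + 5.6²·0.71 + 22.9²·0.93] + 323.375 = 572.337 + 323.375 = 895.712.
Reliability = 895.712 / 960.145 = 0.9329.

0.9329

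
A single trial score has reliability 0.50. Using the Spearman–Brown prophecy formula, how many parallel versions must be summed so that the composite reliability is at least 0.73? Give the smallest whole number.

3

k ≥ ρ*(1−ρ₁)/(ρ₁(1−ρ*)) = 0.73·0.50 / (0.50·0.27) = 2.704.
Smallest integer k = 3.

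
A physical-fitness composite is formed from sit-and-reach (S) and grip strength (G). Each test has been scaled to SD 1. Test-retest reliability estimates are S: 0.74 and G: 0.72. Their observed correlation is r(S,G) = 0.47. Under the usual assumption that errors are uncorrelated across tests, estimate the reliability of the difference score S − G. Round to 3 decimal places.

Var(S−G) = 1 + 1 − 2·0.47 = 2 − 0.94 = 1.06.
With uncorrelated errors the cross-covariances are all true-score covariance, so they carry over unchanged; only the diagonal terms shrink to ρᵢσᵢ².
True-score variance = [0.74 + 0.72] − 0.94 = 1.46 − 0.94 = 0.52.
Reliability = 0.52 / 1.06 = 0.491.

0.491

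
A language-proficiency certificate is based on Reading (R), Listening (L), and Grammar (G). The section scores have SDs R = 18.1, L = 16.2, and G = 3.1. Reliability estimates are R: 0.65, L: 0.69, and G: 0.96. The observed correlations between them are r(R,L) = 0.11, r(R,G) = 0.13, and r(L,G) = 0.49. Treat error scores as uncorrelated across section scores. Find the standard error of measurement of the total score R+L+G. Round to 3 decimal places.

14.014

Var(total) = 599.66 + 128.313 = 727.973.
True-score variance = 403.256 + 128.313 = 531.568, so reliability = 0.7302.
Error variance = 727.973 − 531.568 = 196.404; SEM = √196.404 = 14.014.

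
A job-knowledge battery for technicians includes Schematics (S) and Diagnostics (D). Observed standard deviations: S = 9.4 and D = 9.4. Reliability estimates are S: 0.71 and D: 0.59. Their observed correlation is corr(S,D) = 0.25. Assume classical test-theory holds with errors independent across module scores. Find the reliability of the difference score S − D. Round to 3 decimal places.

Var(S−D) = 9.4² + 9.4² − 2·9.4·9.4·0.25 = 176.72 − 44.18 = 132.54.
Because errors are independent across components, Cov(Tᵢ,Tⱼ) = Cov(Xᵢ,Xⱼ); the off-diagonal part of the true-score variance is the same as above.
True-score variance = [9.4²·0.71 + 9.4²·0.59] − 44.18 = 114.868 − 44.18 = 70.688.
Reliability = 70.688 / 132.54 = 0.533.

0.533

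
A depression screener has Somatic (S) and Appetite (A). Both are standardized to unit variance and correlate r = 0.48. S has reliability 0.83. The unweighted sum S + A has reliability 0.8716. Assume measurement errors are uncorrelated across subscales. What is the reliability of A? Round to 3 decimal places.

Var(S+A) = 2 + 2·0.48 = 2.960.
True-score variance = ρ_S + ρ_A + 2·0.48, so 0.8716 = (0.83 + ρ_A + 0.96) / 2.960.
ρ_A = 0.8716·2.960 − 0.83 − 0.96 = 0.790.

0.790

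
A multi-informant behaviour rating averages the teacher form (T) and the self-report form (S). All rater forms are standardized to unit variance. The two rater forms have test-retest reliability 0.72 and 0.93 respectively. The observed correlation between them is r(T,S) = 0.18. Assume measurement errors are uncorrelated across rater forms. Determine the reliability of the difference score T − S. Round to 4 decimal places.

Var(T−S) = 1 + 1 − 2·0.18 = 2 − 0.36 = 1.64.
Because errors are independent across components, Cov(Tᵢ,Tⱼ) = Cov(Xᵢ,Xⱼ); the off-diagonal part of the true-score variance is the same as above.
True-score variance = [0.72 + 0.93] − 0.36 = 1.65 − 0.36 = 1.29.
Reliability = 1.29 / 1.64 = 0.7866.

0.7866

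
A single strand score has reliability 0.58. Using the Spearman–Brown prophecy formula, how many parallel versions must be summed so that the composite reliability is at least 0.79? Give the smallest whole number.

k ≥ ρ*(1−ρ₁)/(ρ₁(1−ρ*)) = 0.79·0.42 / (0.58·0.21) = 2.724.
Smallest integer k = 3.

3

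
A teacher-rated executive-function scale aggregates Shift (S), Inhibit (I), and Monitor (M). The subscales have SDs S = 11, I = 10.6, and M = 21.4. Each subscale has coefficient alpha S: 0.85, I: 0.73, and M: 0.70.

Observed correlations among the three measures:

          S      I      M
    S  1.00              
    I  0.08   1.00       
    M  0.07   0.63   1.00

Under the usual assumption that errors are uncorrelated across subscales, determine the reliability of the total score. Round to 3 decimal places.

Var(S+I+M) = 11² + 10.6² + 21.4² + 2·[11·10.6·0.08 + 11·21.4·0.07 + 10.6·21.4·0.63] = 691.32 + 337.43 = 1028.75.
With uncorrelated errors the cross-covariances are all true-score covariance, so they carry over unchanged; only the diagonal terms shrink to ρᵢσᵢ².
True-score variance = [11²·0.85 + 10.6²·0.73 + 21.4²·0.70] + 337.43 = 505.445 + 337.43 = 842.875.
Reliability = 842.875 / 1028.75 = 0.819.

0.819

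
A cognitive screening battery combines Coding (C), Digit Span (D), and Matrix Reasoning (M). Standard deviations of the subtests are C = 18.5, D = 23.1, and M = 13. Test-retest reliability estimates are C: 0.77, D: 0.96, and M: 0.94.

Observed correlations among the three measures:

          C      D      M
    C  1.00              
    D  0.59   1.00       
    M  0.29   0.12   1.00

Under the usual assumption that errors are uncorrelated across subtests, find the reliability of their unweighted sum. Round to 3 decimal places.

0.937

Var(C+D+M) = 18.5² + 23.1² + 13² + 2·[18.5·23.1·0.59 + 18.5·13·0.29 + 23.1·13·0.12] = 1044.86 + 715.835 = 1760.7.
Under uncorrelated errors the observed covariances equal the true-score covariances, so only the own-variance terms attenuate.
True-score variance = [18.5²·0.77 + 23.1²·0.96 + 13²·0.94] + 715.835 = 934.658 + 715.835 = 1650.49.
Reliability = 1650.49 / 1760.7 = 0.937.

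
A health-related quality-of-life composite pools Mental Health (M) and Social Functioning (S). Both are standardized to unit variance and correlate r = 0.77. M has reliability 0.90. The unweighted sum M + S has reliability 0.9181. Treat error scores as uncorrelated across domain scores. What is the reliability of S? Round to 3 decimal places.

0.810

Var(M+S) = 2 + 2·0.77 = 3.540.
True-score variance = ρ_M + ρ_S + 2·0.77, so 0.9181 = (0.90 + ρ_S + 1.54) / 3.540.
ρ_S = 0.9181·3.540 − 0.90 − 1.54 = 0.810.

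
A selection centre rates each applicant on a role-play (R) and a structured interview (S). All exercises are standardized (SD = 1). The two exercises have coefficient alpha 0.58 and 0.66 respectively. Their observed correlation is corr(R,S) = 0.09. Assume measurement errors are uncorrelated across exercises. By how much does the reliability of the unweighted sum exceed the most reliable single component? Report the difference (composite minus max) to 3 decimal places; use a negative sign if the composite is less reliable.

Var(sum) = 2 + 0.18 = 2.18; true-score variance = 1.24 + 0.18 = 1.42; composite reliability = 0.6514.
Max component reliability = 0.6600.
Difference = 0.6514 − 0.6600 = -0.009.

-0.009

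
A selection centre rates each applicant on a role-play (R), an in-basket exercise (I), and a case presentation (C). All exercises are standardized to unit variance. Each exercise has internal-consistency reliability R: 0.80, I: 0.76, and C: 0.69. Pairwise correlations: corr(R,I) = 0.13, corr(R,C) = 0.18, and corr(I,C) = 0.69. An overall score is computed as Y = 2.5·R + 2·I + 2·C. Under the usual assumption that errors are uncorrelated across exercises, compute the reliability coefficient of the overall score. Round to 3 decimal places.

0.849

Var(Y) = 2.5² + 2² + 2² + 2·[5·0.13 + 5·0.18 + 4·0.69] = 14.25 + 8.62 = 22.87.
Because errors are independent across components, Cov(Tᵢ,Tⱼ) = Cov(Xᵢ,Xⱼ); the off-diagonal part of the true-score variance is the same as above.
True-score variance = [2.5²·0.80 + 2²·0.76 + 2²·0.69] + 8.62 = 10.8 + 8.62 = 19.42.
Reliability = 19.42 / 22.87 = 0.849.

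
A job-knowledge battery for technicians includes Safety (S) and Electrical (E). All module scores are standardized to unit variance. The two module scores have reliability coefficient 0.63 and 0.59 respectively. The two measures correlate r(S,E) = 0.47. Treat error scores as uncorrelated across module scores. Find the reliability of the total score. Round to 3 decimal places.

Var(S+E) = 2 + 2·[0.47] = 2 + 0.94 = 2.94.
Under uncorrelated errors the observed covariances equal the true-score covariances, so only the own-variance terms attenuate.
True-score variance = [0.63 + 0.59] + 0.94 = 1.22 + 0.94 = 2.16.
Reliability = 2.16 / 2.94 = 0.735.

0.735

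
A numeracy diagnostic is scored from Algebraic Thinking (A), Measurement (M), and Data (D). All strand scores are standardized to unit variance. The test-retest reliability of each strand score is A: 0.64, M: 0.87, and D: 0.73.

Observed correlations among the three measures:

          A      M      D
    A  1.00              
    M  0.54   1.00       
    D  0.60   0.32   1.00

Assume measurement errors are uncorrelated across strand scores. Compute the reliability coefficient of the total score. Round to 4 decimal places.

0.8716

Var(A+M+D) = 3 + 2·[0.54 + 0.60 + 0.32] = 3 + 2.92 = 5.92.
With uncorrelated errors the cross-covariances are all true-score covariance, so they carry over unchanged; only the diagonal terms shrink to ρᵢσᵢ².
True-score variance = [0.64 + 0.87 + 0.73] + 2.92 = 2.24 + 2.92 = 5.16.
Reliability = 5.16 / 5.92 = 0.8716.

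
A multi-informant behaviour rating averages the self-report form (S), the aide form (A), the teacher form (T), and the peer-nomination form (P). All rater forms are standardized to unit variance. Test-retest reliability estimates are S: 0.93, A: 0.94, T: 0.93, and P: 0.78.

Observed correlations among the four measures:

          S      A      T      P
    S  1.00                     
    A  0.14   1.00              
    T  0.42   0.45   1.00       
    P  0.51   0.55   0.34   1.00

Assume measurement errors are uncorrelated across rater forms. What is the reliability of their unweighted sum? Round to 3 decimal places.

Var(S+A+T+P) = 4 + 2·[0.14 + 0.42 + 0.51 + 0.45 + 0.55 + 0.34] = 4 + 4.82 = 8.82.
Under uncorrelated errors the observed covariances equal the true-score covariances, so only the own-variance terms attenuate.
True-score variance = [0.93 + 0.94 + 0.93 + 0.78] + 4.82 = 3.58 + 4.82 = 8.4.
Reliability = 8.4 / 8.82 = 0.952.

0.952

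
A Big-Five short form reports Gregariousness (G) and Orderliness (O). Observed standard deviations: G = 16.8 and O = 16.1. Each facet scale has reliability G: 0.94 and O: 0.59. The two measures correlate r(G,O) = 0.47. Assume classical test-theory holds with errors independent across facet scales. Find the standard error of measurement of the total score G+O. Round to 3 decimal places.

Var(total) = 541.45 + 254.251 = 795.701.
True-score variance = 418.24 + 254.251 = 672.491, so reliability = 0.8452.
Error variance = 795.701 − 672.491 = 123.211; SEM = √123.211 = 11.100.

11.100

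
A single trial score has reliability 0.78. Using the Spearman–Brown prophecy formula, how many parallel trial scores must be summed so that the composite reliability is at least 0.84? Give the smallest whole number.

k ≥ ρ*(1−ρ₁)/(ρ₁(1−ρ*)) = 0.84·0.22 / (0.78·0.16) = 1.481.
Smallest integer k = 2.

2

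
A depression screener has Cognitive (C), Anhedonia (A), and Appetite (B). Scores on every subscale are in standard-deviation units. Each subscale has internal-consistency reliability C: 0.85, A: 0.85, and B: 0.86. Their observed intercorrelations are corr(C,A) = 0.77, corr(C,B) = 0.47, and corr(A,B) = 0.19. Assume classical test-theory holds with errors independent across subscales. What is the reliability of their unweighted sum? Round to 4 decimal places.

Var(C+A+B) = 3 + 2·[0.77 + 0.47 + 0.19] = 3 + 2.86 = 5.86.
Under uncorrelated errors the observed covariances equal the true-score covariances, so only the own-variance terms attenuate.
True-score variance = [0.85 + 0.85 + 0.86] + 2.86 = 2.56 + 2.86 = 5.42.
Reliability = 5.42 / 5.86 = 0.9249.

0.9249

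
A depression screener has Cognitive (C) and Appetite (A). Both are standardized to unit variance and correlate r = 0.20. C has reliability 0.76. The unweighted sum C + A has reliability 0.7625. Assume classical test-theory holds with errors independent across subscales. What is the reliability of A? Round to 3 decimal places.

0.670

Var(C+A) = 2 + 2·0.20 = 2.400.
True-score variance = ρ_C + ρ_A + 2·0.20, so 0.7625 = (0.76 + ρ_A + 0.40) / 2.400.
ρ_A = 0.7625·2.400 − 0.76 − 0.40 = 0.670.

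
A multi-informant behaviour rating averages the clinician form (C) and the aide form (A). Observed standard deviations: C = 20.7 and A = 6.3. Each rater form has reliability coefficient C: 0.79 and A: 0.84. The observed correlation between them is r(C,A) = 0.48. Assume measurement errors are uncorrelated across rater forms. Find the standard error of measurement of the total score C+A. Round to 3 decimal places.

Var(total) = 468.18 + 125.194 = 593.374.
True-score variance = 371.847 + 125.194 = 497.04, so reliability = 0.8377.
Error variance = 593.374 − 497.04 = 96.3333; SEM = √96.3333 = 9.815.

9.815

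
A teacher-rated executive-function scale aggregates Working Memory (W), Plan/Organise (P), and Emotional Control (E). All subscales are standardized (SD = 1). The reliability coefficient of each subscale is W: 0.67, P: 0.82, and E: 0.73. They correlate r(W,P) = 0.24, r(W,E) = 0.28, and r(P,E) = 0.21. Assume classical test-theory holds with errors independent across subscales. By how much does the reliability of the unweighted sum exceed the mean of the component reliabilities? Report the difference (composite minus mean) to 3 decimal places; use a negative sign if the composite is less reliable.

Var(sum) = 3 + 1.46 = 4.46; true-score variance = 2.22 + 1.46 = 3.68; composite reliability = 0.8251.
Mean component reliability = 0.7400.
Difference = 0.8251 − 0.7400 = 0.085.

0.085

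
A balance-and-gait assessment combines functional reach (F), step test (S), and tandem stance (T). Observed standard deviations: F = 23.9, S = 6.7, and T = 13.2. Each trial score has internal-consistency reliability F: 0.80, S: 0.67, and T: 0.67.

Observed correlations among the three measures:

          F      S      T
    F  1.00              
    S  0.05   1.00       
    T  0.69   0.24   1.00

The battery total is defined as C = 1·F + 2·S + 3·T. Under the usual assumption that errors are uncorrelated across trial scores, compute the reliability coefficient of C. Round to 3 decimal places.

0.823

Var(C) = 23.9² + 2²·6.7² + 3²·13.2² + 2·[2·23.9·6.7·0.05 + 3·23.9·13.2·0.69 + 6·6.7·13.2·0.24] = 2318.93 + 1592.82 = 3911.75.
Because errors are independent across components, Cov(Tᵢ,Tⱼ) = Cov(Xᵢ,Xⱼ); the off-diagonal part of the true-score variance is the same as above.
True-score variance = [23.9²·0.80 + 2²·6.7²·0.67 + 3²·13.2²·0.67] + 1592.82 = 1627.94 + 1592.82 = 3220.76.
Reliability = 3220.76 / 3911.75 = 0.823.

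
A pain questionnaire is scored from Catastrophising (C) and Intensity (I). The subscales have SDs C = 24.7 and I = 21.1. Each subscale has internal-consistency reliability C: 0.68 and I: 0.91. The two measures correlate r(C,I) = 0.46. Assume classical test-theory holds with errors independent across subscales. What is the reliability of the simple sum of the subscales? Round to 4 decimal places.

0.8467

Var(C+I) = 24.7² + 21.1² + 2·[24.7·21.1·0.46] = 1055.3 + 479.476 = 1534.78.
With uncorrelated errors the cross-covariances are all true-score covariance, so they carry over unchanged; only the diagonal terms shrink to ρᵢσᵢ².
True-score variance = [24.7²·0.68 + 21.1²·0.91] + 479.476 = 820.002 + 479.476 = 1299.48.
Reliability = 1299.48 / 1534.78 = 0.8467.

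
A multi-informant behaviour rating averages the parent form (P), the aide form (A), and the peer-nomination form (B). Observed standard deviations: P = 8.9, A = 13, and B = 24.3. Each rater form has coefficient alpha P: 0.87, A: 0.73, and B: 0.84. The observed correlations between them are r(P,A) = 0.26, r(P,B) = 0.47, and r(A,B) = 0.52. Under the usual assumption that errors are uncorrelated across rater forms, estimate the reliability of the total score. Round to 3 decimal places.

0.895

Var(P+A+B) = 8.9² + 13² + 24.3² + 2·[8.9·13·0.26 + 8.9·24.3·0.47 + 13·24.3·0.52] = 838.7 + 591.994 = 1430.69.
Because errors are independent across components, Cov(Tᵢ,Tⱼ) = Cov(Xᵢ,Xⱼ); the off-diagonal part of the true-score variance is the same as above.
True-score variance = [8.9²·0.87 + 13²·0.73 + 24.3²·0.84] + 591.994 = 688.294 + 591.994 = 1280.29.
Reliability = 1280.29 / 1430.69 = 0.895.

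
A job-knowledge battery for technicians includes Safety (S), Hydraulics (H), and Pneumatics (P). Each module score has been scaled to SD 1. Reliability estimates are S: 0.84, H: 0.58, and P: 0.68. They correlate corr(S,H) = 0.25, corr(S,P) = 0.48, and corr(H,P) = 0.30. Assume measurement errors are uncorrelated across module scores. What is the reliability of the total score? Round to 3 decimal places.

0.822

Var(S+H+P) = 3 + 2·[0.25 + 0.48 + 0.30] = 3 + 2.06 = 5.06.
Under uncorrelated errors the observed covariances equal the true-score covariances, so only the own-variance terms attenuate.
True-score variance = [0.84 + 0.58 + 0.68] + 2.06 = 2.1 + 2.06 = 4.16.
Reliability = 4.16 / 5.06 = 0.822.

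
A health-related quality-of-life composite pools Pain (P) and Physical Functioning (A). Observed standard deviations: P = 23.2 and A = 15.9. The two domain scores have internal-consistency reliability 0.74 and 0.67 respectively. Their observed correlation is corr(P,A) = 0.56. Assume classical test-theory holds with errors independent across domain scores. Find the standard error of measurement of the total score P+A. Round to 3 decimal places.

Var(total) = 791.05 + 413.146 = 1204.2.
True-score variance = 567.68 + 413.146 = 980.826, so reliability = 0.8145.
Error variance = 1204.2 − 980.826 = 223.37; SEM = √223.37 = 14.946.

14.946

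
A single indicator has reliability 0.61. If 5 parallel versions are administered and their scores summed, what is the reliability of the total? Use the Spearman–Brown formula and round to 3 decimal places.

0.887

ρ_k = kρ / (1 + (k−1)ρ) = 5·0.61 / (1 + 4·0.61) = 3.050 / 3.440 = 0.887.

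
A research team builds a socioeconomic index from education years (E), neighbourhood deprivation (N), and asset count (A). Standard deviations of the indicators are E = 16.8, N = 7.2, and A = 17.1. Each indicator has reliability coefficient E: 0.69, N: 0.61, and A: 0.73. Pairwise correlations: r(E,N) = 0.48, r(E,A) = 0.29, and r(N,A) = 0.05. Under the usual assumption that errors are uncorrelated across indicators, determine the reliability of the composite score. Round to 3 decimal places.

Var(E+N+A) = 16.8² + 7.2² + 17.1² + 2·[16.8·7.2·0.48 + 16.8·17.1·0.29 + 7.2·17.1·0.05] = 626.49 + 295.056 = 921.546.
Under uncorrelated errors the observed covariances equal the true-score covariances, so only the own-variance terms attenuate.
True-score variance = [16.8²·0.69 + 7.2²·0.61 + 17.1²·0.73] + 295.056 = 439.827 + 295.056 = 734.883.
Reliability = 734.883 / 921.546 = 0.797.

0.797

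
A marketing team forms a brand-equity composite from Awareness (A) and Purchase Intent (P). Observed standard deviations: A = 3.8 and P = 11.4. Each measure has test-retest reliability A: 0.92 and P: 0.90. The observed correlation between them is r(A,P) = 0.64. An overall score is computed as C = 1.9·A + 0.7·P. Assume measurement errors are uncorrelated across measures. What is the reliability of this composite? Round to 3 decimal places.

0.944

Var(C) = 1.9²·3.8² + 0.7²·11.4² + 2·[1.33·3.8·11.4·0.64] = 115.809 + 73.748 = 189.557.
Under uncorrelated errors the observed covariances equal the true-score covariances, so only the own-variance terms attenuate.
True-score variance = [1.9²·3.8²·0.92 + 0.7²·11.4²·0.90] + 73.748 = 105.27 + 73.748 = 179.018.
Reliability = 179.018 / 189.557 = 0.944.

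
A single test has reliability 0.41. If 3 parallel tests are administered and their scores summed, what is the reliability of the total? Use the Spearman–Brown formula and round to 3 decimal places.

ρ_k = kρ / (1 + (k−1)ρ) = 3·0.41 / (1 + 2·0.41) = 1.230 / 1.820 = 0.676.

0.676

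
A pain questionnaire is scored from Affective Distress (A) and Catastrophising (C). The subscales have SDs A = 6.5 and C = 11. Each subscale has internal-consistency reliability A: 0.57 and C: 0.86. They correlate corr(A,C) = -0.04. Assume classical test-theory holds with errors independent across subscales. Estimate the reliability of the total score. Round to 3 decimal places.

Var(A+C) = 6.5² + 11² + 2·[6.5·11·(-0.04)] = 163.25 − 5.72 = 157.53.
Because errors are independent across components, Cov(Tᵢ,Tⱼ) = Cov(Xᵢ,Xⱼ); the off-diagonal part of the true-score variance is the same as above.
True-score variance = [6.5²·0.57 + 11²·0.86] − 5.72 = 128.143 − 5.72 = 122.423.
Reliability = 122.423 / 157.53 = 0.777.

0.777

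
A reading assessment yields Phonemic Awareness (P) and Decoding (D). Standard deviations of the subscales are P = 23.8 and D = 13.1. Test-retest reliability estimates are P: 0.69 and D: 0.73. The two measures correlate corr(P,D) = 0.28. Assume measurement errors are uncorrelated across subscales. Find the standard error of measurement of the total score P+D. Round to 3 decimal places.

14.897

Var(total) = 738.05 + 174.597 = 912.647.
True-score variance = 516.119 + 174.597 = 690.716, so reliability = 0.7568.
Error variance = 912.647 − 690.716 = 221.931; SEM = √221.931 = 14.897.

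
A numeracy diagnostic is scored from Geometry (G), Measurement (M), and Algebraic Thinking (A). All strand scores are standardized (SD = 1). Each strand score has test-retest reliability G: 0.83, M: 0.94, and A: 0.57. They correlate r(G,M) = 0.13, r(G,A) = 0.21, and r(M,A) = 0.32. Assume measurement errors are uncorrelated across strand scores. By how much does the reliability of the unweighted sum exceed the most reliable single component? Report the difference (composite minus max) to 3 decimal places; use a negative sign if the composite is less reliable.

Var(sum) = 3 + 1.32 = 4.32; true-score variance = 2.34 + 1.32 = 3.66; composite reliability = 0.8472.
Max component reliability = 0.9400.
Difference = 0.8472 − 0.9400 = -0.093.

-0.093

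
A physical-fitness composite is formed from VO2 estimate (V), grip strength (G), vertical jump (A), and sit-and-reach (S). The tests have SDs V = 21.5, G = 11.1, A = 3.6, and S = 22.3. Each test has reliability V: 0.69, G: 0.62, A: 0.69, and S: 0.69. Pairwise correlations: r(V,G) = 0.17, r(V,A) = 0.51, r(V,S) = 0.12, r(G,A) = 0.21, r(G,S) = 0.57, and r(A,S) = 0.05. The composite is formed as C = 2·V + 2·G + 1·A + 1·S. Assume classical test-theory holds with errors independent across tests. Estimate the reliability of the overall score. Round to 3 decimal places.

Var(C) = 2²·21.5² + 2²·11.1² + 3.6² + 22.3² + 2·[4·21.5·11.1·0.17 + 2·21.5·3.6·0.51 + 2·21.5·22.3·0.12 + 2·11.1·3.6·0.21 + 2·11.1·22.3·0.57 + 3.6·22.3·0.05] = 2852.09 + 1318.56 = 4170.65.
Because errors are independent across components, Cov(Tᵢ,Tⱼ) = Cov(Xᵢ,Xⱼ); the off-diagonal part of the true-score variance is the same as above.
True-score variance = [2²·21.5²·0.69 + 2²·11.1²·0.62 + 3.6²·0.69 + 22.3²·0.69] + 1318.56 = 1933.44 + 1318.56 = 3252.
Reliability = 3252 / 4170.65 = 0.780.

0.780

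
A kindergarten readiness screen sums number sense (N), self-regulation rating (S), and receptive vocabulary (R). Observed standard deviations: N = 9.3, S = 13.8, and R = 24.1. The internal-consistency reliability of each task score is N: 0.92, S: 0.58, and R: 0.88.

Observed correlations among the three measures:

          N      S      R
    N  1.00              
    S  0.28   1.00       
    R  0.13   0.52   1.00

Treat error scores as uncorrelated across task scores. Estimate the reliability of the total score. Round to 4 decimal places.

Var(N+S+R) = 9.3² + 13.8² + 24.1² + 2·[9.3·13.8·0.28 + 9.3·24.1·0.13 + 13.8·24.1·0.52] = 857.74 + 476.027 = 1333.77.
Because errors are independent across components, Cov(Tᵢ,Tⱼ) = Cov(Xᵢ,Xⱼ); the off-diagonal part of the true-score variance is the same as above.
True-score variance = [9.3²·0.92 + 13.8²·0.58 + 24.1²·0.88] + 476.027 = 701.139 + 476.027 = 1177.17.
Reliability = 1177.17 / 1333.77 = 0.8826.

0.8826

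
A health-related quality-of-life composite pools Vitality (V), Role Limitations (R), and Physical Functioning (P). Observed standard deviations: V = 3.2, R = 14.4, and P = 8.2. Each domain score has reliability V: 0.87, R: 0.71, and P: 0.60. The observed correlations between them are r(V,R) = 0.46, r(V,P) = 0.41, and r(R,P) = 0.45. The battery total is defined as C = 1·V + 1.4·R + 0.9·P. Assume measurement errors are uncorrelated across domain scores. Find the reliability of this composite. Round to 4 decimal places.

Var(C) = 3.2² + 1.4²·14.4² + 0.9²·8.2² + 2·[1.4·3.2·14.4·0.46 + 0.9·3.2·8.2·0.41 + 1.26·14.4·8.2·0.45] = 471.13 + 212.619 = 683.749.
With uncorrelated errors the cross-covariances are all true-score covariance, so they carry over unchanged; only the diagonal terms shrink to ρᵢσᵢ².
True-score variance = [3.2²·0.87 + 1.4²·14.4²·0.71 + 0.9²·8.2²·0.60] + 212.619 = 330.15 + 212.619 = 542.768.
Reliability = 542.768 / 683.749 = 0.7938.

0.7938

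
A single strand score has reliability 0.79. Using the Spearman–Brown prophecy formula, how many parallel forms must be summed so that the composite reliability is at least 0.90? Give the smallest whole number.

k ≥ ρ*(1−ρ₁)/(ρ₁(1−ρ*)) = 0.90·0.21 / (0.79·0.10) = 2.392.
Smallest integer k = 3.

3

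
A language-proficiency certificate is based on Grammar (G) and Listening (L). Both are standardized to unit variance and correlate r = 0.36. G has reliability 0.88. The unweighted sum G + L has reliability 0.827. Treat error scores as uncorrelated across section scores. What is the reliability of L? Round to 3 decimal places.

Var(G+L) = 2 + 2·0.36 = 2.720.
True-score variance = ρ_G + ρ_L + 2·0.36, so 0.827 = (0.88 + ρ_L + 0.72) / 2.720.
ρ_L = 0.827·2.720 − 0.88 − 0.72 = 0.649.

0.649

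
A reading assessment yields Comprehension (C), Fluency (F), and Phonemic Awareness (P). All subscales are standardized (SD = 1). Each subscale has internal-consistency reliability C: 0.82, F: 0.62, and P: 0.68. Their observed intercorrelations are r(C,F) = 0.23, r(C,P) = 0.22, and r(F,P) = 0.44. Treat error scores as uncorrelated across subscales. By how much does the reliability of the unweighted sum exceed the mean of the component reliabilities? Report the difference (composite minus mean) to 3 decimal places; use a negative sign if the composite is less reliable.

Var(sum) = 3 + 1.78 = 4.78; true-score variance = 2.12 + 1.78 = 3.9; composite reliability = 0.8159.
Mean component reliability = 0.7067.
Difference = 0.8159 − 0.7067 = 0.109.

0.109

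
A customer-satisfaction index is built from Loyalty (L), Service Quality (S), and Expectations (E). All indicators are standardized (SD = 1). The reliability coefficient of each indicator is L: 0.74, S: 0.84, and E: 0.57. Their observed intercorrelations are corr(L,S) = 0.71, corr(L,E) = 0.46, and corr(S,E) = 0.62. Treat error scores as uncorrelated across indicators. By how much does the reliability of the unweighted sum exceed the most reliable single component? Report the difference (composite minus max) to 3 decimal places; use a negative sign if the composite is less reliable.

0.031

Var(sum) = 3 + 3.58 = 6.58; true-score variance = 2.15 + 3.58 = 5.73; composite reliability = 0.8708.
Max component reliability = 0.8400.
Difference = 0.8708 − 0.8400 = 0.031.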